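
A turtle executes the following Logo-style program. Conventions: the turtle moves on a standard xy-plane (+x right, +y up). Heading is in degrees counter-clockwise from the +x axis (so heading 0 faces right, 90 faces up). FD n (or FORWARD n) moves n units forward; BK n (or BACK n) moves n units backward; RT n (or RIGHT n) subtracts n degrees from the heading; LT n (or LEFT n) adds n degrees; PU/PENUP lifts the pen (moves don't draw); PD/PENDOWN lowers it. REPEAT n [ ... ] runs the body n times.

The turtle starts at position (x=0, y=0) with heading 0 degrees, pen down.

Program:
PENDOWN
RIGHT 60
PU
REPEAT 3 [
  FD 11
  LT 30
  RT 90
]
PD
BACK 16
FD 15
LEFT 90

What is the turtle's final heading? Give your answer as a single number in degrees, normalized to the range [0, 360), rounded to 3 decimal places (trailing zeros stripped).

Answer: 210

Derivation:
Executing turtle program step by step:
Start: pos=(0,0), heading=0, pen down
PD: pen down
RT 60: heading 0 -> 300
PU: pen up
REPEAT 3 [
  -- iteration 1/3 --
  FD 11: (0,0) -> (5.5,-9.526) [heading=300, move]
  LT 30: heading 300 -> 330
  RT 90: heading 330 -> 240
  -- iteration 2/3 --
  FD 11: (5.5,-9.526) -> (0,-19.053) [heading=240, move]
  LT 30: heading 240 -> 270
  RT 90: heading 270 -> 180
  -- iteration 3/3 --
  FD 11: (0,-19.053) -> (-11,-19.053) [heading=180, move]
  LT 30: heading 180 -> 210
  RT 90: heading 210 -> 120
]
PD: pen down
BK 16: (-11,-19.053) -> (-3,-32.909) [heading=120, draw]
FD 15: (-3,-32.909) -> (-10.5,-19.919) [heading=120, draw]
LT 90: heading 120 -> 210
Final: pos=(-10.5,-19.919), heading=210, 2 segment(s) drawn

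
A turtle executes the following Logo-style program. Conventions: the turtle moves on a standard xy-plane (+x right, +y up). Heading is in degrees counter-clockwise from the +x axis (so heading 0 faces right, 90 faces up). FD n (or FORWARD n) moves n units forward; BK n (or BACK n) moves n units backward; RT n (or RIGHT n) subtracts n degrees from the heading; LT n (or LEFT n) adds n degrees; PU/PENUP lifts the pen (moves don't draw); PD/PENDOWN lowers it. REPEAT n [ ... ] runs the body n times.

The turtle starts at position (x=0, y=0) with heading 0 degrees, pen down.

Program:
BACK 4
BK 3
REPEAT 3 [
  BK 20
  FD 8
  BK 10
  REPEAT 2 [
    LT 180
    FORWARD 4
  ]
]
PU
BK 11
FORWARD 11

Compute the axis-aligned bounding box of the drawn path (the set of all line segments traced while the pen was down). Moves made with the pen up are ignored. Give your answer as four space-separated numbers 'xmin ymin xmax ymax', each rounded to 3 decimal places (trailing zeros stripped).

Answer: -77 0 0 0

Derivation:
Executing turtle program step by step:
Start: pos=(0,0), heading=0, pen down
BK 4: (0,0) -> (-4,0) [heading=0, draw]
BK 3: (-4,0) -> (-7,0) [heading=0, draw]
REPEAT 3 [
  -- iteration 1/3 --
  BK 20: (-7,0) -> (-27,0) [heading=0, draw]
  FD 8: (-27,0) -> (-19,0) [heading=0, draw]
  BK 10: (-19,0) -> (-29,0) [heading=0, draw]
  REPEAT 2 [
    -- iteration 1/2 --
    LT 180: heading 0 -> 180
    FD 4: (-29,0) -> (-33,0) [heading=180, draw]
    -- iteration 2/2 --
    LT 180: heading 180 -> 0
    FD 4: (-33,0) -> (-29,0) [heading=0, draw]
  ]
  -- iteration 2/3 --
  BK 20: (-29,0) -> (-49,0) [heading=0, draw]
  FD 8: (-49,0) -> (-41,0) [heading=0, draw]
  BK 10: (-41,0) -> (-51,0) [heading=0, draw]
  REPEAT 2 [
    -- iteration 1/2 --
    LT 180: heading 0 -> 180
    FD 4: (-51,0) -> (-55,0) [heading=180, draw]
    -- iteration 2/2 --
    LT 180: heading 180 -> 0
    FD 4: (-55,0) -> (-51,0) [heading=0, draw]
  ]
  -- iteration 3/3 --
  BK 20: (-51,0) -> (-71,0) [heading=0, draw]
  FD 8: (-71,0) -> (-63,0) [heading=0, draw]
  BK 10: (-63,0) -> (-73,0) [heading=0, draw]
  REPEAT 2 [
    -- iteration 1/2 --
    LT 180: heading 0 -> 180
    FD 4: (-73,0) -> (-77,0) [heading=180, draw]
    -- iteration 2/2 --
    LT 180: heading 180 -> 0
    FD 4: (-77,0) -> (-73,0) [heading=0, draw]
  ]
]
PU: pen up
BK 11: (-73,0) -> (-84,0) [heading=0, move]
FD 11: (-84,0) -> (-73,0) [heading=0, move]
Final: pos=(-73,0), heading=0, 17 segment(s) drawn

Segment endpoints: x in {-77, -73, -71, -63, -55, -51, -49, -41, -33, -29, -27, -19, -7, -4, 0}, y in {0, 0, 0, 0, 0, 0, 0, 0, 0, 0, 0, 0}
xmin=-77, ymin=0, xmax=0, ymax=0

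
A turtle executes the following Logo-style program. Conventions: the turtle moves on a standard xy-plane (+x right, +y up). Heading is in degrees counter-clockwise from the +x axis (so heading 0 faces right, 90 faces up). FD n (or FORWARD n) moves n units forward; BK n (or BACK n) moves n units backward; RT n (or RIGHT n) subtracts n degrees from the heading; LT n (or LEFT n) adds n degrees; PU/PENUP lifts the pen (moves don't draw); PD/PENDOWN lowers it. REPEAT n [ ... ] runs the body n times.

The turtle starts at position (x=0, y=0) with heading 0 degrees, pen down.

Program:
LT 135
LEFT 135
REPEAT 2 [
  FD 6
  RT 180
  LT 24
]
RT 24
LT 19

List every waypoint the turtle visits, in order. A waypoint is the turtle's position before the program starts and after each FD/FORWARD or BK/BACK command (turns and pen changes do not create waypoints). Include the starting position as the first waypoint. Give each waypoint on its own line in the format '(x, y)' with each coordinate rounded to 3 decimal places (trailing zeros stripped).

Executing turtle program step by step:
Start: pos=(0,0), heading=0, pen down
LT 135: heading 0 -> 135
LT 135: heading 135 -> 270
REPEAT 2 [
  -- iteration 1/2 --
  FD 6: (0,0) -> (0,-6) [heading=270, draw]
  RT 180: heading 270 -> 90
  LT 24: heading 90 -> 114
  -- iteration 2/2 --
  FD 6: (0,-6) -> (-2.44,-0.519) [heading=114, draw]
  RT 180: heading 114 -> 294
  LT 24: heading 294 -> 318
]
RT 24: heading 318 -> 294
LT 19: heading 294 -> 313
Final: pos=(-2.44,-0.519), heading=313, 2 segment(s) drawn
Waypoints (3 total):
(0, 0)
(0, -6)
(-2.44, -0.519)

Answer: (0, 0)
(0, -6)
(-2.44, -0.519)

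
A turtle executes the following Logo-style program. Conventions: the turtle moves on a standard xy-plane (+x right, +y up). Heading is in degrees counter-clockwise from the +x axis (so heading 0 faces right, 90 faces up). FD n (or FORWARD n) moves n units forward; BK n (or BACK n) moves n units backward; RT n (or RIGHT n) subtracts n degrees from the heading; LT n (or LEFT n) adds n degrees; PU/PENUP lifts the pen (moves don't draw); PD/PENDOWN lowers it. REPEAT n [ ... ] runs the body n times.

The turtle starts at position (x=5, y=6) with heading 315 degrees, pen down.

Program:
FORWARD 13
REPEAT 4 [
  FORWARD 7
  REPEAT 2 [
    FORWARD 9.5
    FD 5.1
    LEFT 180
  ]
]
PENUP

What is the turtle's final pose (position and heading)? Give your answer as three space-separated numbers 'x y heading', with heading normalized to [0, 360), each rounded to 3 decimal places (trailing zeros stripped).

Executing turtle program step by step:
Start: pos=(5,6), heading=315, pen down
FD 13: (5,6) -> (14.192,-3.192) [heading=315, draw]
REPEAT 4 [
  -- iteration 1/4 --
  FD 7: (14.192,-3.192) -> (19.142,-8.142) [heading=315, draw]
  REPEAT 2 [
    -- iteration 1/2 --
    FD 9.5: (19.142,-8.142) -> (25.86,-14.86) [heading=315, draw]
    FD 5.1: (25.86,-14.86) -> (29.466,-18.466) [heading=315, draw]
    LT 180: heading 315 -> 135
    -- iteration 2/2 --
    FD 9.5: (29.466,-18.466) -> (22.748,-11.748) [heading=135, draw]
    FD 5.1: (22.748,-11.748) -> (19.142,-8.142) [heading=135, draw]
    LT 180: heading 135 -> 315
  ]
  -- iteration 2/4 --
  FD 7: (19.142,-8.142) -> (24.092,-13.092) [heading=315, draw]
  REPEAT 2 [
    -- iteration 1/2 --
    FD 9.5: (24.092,-13.092) -> (30.809,-19.809) [heading=315, draw]
    FD 5.1: (30.809,-19.809) -> (34.416,-23.416) [heading=315, draw]
    LT 180: heading 315 -> 135
    -- iteration 2/2 --
    FD 9.5: (34.416,-23.416) -> (27.698,-16.698) [heading=135, draw]
    FD 5.1: (27.698,-16.698) -> (24.092,-13.092) [heading=135, draw]
    LT 180: heading 135 -> 315
  ]
  -- iteration 3/4 --
  FD 7: (24.092,-13.092) -> (29.042,-18.042) [heading=315, draw]
  REPEAT 2 [
    -- iteration 1/2 --
    FD 9.5: (29.042,-18.042) -> (35.759,-24.759) [heading=315, draw]
    FD 5.1: (35.759,-24.759) -> (39.365,-28.365) [heading=315, draw]
    LT 180: heading 315 -> 135
    -- iteration 2/2 --
    FD 9.5: (39.365,-28.365) -> (32.648,-21.648) [heading=135, draw]
    FD 5.1: (32.648,-21.648) -> (29.042,-18.042) [heading=135, draw]
    LT 180: heading 135 -> 315
  ]
  -- iteration 4/4 --
  FD 7: (29.042,-18.042) -> (33.991,-22.991) [heading=315, draw]
  REPEAT 2 [
    -- iteration 1/2 --
    FD 9.5: (33.991,-22.991) -> (40.709,-29.709) [heading=315, draw]
    FD 5.1: (40.709,-29.709) -> (44.315,-33.315) [heading=315, draw]
    LT 180: heading 315 -> 135
    -- iteration 2/2 --
    FD 9.5: (44.315,-33.315) -> (37.598,-26.598) [heading=135, draw]
    FD 5.1: (37.598,-26.598) -> (33.991,-22.991) [heading=135, draw]
    LT 180: heading 135 -> 315
  ]
]
PU: pen up
Final: pos=(33.991,-22.991), heading=315, 21 segment(s) drawn

Answer: 33.991 -22.991 315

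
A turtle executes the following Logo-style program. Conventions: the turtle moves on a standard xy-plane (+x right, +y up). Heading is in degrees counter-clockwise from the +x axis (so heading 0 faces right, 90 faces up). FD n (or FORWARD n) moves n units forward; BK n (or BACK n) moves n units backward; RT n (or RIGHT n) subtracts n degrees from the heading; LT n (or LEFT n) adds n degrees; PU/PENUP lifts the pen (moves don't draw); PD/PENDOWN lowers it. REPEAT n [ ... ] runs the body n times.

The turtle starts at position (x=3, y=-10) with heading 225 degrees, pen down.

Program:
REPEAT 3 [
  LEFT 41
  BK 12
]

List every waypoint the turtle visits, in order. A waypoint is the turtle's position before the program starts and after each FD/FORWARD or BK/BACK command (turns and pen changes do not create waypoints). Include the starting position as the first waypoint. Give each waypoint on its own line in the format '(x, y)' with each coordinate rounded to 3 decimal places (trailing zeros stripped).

Executing turtle program step by step:
Start: pos=(3,-10), heading=225, pen down
REPEAT 3 [
  -- iteration 1/3 --
  LT 41: heading 225 -> 266
  BK 12: (3,-10) -> (3.837,1.971) [heading=266, draw]
  -- iteration 2/3 --
  LT 41: heading 266 -> 307
  BK 12: (3.837,1.971) -> (-3.385,11.554) [heading=307, draw]
  -- iteration 3/3 --
  LT 41: heading 307 -> 348
  BK 12: (-3.385,11.554) -> (-15.122,14.049) [heading=348, draw]
]
Final: pos=(-15.122,14.049), heading=348, 3 segment(s) drawn
Waypoints (4 total):
(3, -10)
(3.837, 1.971)
(-3.385, 11.554)
(-15.122, 14.049)

Answer: (3, -10)
(3.837, 1.971)
(-3.385, 11.554)
(-15.122, 14.049)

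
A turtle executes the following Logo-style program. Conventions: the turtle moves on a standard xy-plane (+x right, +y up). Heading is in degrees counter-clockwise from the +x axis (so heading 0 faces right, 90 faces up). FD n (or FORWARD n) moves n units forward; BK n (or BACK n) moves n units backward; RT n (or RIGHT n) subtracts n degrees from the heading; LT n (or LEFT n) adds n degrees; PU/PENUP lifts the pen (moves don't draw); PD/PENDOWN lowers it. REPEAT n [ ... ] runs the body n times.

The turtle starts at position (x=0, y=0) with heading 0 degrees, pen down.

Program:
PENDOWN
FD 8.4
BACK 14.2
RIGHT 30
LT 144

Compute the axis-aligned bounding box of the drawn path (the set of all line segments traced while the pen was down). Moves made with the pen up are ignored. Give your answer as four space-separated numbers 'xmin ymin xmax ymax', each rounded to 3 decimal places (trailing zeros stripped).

Executing turtle program step by step:
Start: pos=(0,0), heading=0, pen down
PD: pen down
FD 8.4: (0,0) -> (8.4,0) [heading=0, draw]
BK 14.2: (8.4,0) -> (-5.8,0) [heading=0, draw]
RT 30: heading 0 -> 330
LT 144: heading 330 -> 114
Final: pos=(-5.8,0), heading=114, 2 segment(s) drawn

Segment endpoints: x in {-5.8, 0, 8.4}, y in {0}
xmin=-5.8, ymin=0, xmax=8.4, ymax=0

Answer: -5.8 0 8.4 0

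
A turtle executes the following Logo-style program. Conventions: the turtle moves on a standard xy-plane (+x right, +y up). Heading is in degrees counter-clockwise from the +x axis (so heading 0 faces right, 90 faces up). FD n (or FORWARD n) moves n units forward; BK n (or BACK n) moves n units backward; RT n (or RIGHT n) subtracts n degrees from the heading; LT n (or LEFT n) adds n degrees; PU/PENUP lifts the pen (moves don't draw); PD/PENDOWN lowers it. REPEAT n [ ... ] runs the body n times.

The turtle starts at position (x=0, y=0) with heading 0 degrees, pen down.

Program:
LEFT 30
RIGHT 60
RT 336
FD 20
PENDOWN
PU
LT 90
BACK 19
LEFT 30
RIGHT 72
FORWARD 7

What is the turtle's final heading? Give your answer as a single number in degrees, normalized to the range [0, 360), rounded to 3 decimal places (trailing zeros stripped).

Executing turtle program step by step:
Start: pos=(0,0), heading=0, pen down
LT 30: heading 0 -> 30
RT 60: heading 30 -> 330
RT 336: heading 330 -> 354
FD 20: (0,0) -> (19.89,-2.091) [heading=354, draw]
PD: pen down
PU: pen up
LT 90: heading 354 -> 84
BK 19: (19.89,-2.091) -> (17.904,-20.986) [heading=84, move]
LT 30: heading 84 -> 114
RT 72: heading 114 -> 42
FD 7: (17.904,-20.986) -> (23.106,-16.303) [heading=42, move]
Final: pos=(23.106,-16.303), heading=42, 1 segment(s) drawn

Answer: 42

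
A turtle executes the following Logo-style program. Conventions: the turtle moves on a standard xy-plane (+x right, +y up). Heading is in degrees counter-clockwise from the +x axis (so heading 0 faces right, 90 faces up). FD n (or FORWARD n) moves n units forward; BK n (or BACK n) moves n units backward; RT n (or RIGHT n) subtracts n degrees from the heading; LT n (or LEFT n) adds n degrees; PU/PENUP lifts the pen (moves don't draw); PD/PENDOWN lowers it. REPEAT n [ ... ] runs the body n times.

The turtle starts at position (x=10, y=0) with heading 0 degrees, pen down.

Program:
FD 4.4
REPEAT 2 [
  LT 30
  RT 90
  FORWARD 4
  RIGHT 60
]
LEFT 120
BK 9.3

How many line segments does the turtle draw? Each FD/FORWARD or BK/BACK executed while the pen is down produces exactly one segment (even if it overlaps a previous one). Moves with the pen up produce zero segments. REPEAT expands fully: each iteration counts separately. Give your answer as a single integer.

Executing turtle program step by step:
Start: pos=(10,0), heading=0, pen down
FD 4.4: (10,0) -> (14.4,0) [heading=0, draw]
REPEAT 2 [
  -- iteration 1/2 --
  LT 30: heading 0 -> 30
  RT 90: heading 30 -> 300
  FD 4: (14.4,0) -> (16.4,-3.464) [heading=300, draw]
  RT 60: heading 300 -> 240
  -- iteration 2/2 --
  LT 30: heading 240 -> 270
  RT 90: heading 270 -> 180
  FD 4: (16.4,-3.464) -> (12.4,-3.464) [heading=180, draw]
  RT 60: heading 180 -> 120
]
LT 120: heading 120 -> 240
BK 9.3: (12.4,-3.464) -> (17.05,4.59) [heading=240, draw]
Final: pos=(17.05,4.59), heading=240, 4 segment(s) drawn
Segments drawn: 4

Answer: 4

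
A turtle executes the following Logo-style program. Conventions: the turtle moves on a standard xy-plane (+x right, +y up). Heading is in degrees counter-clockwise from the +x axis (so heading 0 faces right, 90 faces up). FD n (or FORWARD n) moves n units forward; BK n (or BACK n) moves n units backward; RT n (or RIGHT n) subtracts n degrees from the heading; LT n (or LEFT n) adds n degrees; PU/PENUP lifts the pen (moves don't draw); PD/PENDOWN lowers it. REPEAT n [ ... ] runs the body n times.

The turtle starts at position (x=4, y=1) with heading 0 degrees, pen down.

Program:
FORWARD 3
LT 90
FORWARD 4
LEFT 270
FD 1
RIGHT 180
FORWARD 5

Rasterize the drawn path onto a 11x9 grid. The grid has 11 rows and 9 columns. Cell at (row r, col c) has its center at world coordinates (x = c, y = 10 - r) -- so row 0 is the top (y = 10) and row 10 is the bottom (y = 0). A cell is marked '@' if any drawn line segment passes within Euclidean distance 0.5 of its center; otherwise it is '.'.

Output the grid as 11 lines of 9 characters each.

Answer: .........
.........
.........
.........
.........
...@@@@@@
.......@.
.......@.
.......@.
....@@@@.
.........

Derivation:
Segment 0: (4,1) -> (7,1)
Segment 1: (7,1) -> (7,5)
Segment 2: (7,5) -> (8,5)
Segment 3: (8,5) -> (3,5)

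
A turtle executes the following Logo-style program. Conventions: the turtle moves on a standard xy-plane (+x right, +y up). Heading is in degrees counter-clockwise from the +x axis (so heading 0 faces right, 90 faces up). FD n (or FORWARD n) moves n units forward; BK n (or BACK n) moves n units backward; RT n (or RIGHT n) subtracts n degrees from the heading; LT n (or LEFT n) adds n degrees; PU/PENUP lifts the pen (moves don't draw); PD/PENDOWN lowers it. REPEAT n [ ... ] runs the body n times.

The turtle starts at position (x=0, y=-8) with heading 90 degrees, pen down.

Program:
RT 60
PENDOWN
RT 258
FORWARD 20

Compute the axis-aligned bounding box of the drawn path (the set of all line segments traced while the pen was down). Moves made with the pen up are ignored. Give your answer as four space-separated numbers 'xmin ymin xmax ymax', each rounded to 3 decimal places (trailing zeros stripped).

Executing turtle program step by step:
Start: pos=(0,-8), heading=90, pen down
RT 60: heading 90 -> 30
PD: pen down
RT 258: heading 30 -> 132
FD 20: (0,-8) -> (-13.383,6.863) [heading=132, draw]
Final: pos=(-13.383,6.863), heading=132, 1 segment(s) drawn

Segment endpoints: x in {-13.383, 0}, y in {-8, 6.863}
xmin=-13.383, ymin=-8, xmax=0, ymax=6.863

Answer: -13.383 -8 0 6.863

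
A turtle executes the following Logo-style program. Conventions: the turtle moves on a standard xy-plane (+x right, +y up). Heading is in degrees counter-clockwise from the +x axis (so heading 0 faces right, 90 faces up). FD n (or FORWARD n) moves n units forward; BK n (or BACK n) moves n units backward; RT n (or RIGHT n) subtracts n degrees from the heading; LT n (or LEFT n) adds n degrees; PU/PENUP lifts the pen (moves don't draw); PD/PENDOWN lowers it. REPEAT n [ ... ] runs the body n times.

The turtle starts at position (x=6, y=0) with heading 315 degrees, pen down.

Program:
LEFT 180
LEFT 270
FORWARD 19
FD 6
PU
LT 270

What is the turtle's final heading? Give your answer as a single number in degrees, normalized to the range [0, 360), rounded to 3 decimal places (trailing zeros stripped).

Answer: 315

Derivation:
Executing turtle program step by step:
Start: pos=(6,0), heading=315, pen down
LT 180: heading 315 -> 135
LT 270: heading 135 -> 45
FD 19: (6,0) -> (19.435,13.435) [heading=45, draw]
FD 6: (19.435,13.435) -> (23.678,17.678) [heading=45, draw]
PU: pen up
LT 270: heading 45 -> 315
Final: pos=(23.678,17.678), heading=315, 2 segment(s) drawn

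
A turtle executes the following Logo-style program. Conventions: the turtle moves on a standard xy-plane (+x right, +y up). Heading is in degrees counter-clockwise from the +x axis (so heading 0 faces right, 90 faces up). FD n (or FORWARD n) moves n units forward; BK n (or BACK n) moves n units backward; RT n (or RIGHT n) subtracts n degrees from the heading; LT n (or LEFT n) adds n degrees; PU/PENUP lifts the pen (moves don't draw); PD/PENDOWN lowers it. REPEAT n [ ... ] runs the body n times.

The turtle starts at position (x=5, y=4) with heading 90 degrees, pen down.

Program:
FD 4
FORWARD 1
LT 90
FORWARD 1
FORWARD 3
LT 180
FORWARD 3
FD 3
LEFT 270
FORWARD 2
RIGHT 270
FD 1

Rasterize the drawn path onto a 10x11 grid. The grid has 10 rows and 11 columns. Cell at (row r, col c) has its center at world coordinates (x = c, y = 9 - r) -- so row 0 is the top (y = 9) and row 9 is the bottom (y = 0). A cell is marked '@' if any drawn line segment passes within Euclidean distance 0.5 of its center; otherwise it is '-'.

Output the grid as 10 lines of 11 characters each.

Segment 0: (5,4) -> (5,8)
Segment 1: (5,8) -> (5,9)
Segment 2: (5,9) -> (4,9)
Segment 3: (4,9) -> (1,9)
Segment 4: (1,9) -> (4,9)
Segment 5: (4,9) -> (7,9)
Segment 6: (7,9) -> (7,7)
Segment 7: (7,7) -> (8,7)

Answer: -@@@@@@@---
-----@-@---
-----@-@@--
-----@-----
-----@-----
-----@-----
-----------
-----------
-----------
-----------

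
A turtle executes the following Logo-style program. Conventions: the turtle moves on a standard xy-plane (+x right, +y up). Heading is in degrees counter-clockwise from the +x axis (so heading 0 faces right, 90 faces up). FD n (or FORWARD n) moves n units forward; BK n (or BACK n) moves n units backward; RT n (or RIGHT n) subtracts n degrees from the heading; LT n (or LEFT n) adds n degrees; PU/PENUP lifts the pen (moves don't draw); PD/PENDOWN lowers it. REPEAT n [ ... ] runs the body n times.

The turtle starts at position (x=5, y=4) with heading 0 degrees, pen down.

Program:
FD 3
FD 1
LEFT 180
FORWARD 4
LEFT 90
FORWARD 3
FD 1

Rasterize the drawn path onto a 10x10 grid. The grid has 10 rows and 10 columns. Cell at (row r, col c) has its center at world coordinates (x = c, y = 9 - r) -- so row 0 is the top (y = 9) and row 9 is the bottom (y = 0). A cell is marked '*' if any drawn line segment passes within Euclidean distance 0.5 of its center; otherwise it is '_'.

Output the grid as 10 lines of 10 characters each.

Segment 0: (5,4) -> (8,4)
Segment 1: (8,4) -> (9,4)
Segment 2: (9,4) -> (5,4)
Segment 3: (5,4) -> (5,1)
Segment 4: (5,1) -> (5,0)

Answer: __________
__________
__________
__________
__________
_____*****
_____*____
_____*____
_____*____
_____*____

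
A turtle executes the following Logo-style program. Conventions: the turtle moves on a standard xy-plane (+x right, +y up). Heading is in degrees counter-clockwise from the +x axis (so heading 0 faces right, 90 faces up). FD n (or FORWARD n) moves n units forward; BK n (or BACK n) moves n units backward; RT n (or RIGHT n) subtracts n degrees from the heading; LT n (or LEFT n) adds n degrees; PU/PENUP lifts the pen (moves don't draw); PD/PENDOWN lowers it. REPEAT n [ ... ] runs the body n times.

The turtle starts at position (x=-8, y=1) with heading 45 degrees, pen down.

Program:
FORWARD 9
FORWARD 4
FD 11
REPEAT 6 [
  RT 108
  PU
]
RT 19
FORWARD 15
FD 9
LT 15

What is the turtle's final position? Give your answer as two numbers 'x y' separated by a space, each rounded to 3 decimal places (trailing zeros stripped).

Answer: 5.63 41.737

Derivation:
Executing turtle program step by step:
Start: pos=(-8,1), heading=45, pen down
FD 9: (-8,1) -> (-1.636,7.364) [heading=45, draw]
FD 4: (-1.636,7.364) -> (1.192,10.192) [heading=45, draw]
FD 11: (1.192,10.192) -> (8.971,17.971) [heading=45, draw]
REPEAT 6 [
  -- iteration 1/6 --
  RT 108: heading 45 -> 297
  PU: pen up
  -- iteration 2/6 --
  RT 108: heading 297 -> 189
  PU: pen up
  -- iteration 3/6 --
  RT 108: heading 189 -> 81
  PU: pen up
  -- iteration 4/6 --
  RT 108: heading 81 -> 333
  PU: pen up
  -- iteration 5/6 --
  RT 108: heading 333 -> 225
  PU: pen up
  -- iteration 6/6 --
  RT 108: heading 225 -> 117
  PU: pen up
]
RT 19: heading 117 -> 98
FD 15: (8.971,17.971) -> (6.883,32.825) [heading=98, move]
FD 9: (6.883,32.825) -> (5.63,41.737) [heading=98, move]
LT 15: heading 98 -> 113
Final: pos=(5.63,41.737), heading=113, 3 segment(s) drawn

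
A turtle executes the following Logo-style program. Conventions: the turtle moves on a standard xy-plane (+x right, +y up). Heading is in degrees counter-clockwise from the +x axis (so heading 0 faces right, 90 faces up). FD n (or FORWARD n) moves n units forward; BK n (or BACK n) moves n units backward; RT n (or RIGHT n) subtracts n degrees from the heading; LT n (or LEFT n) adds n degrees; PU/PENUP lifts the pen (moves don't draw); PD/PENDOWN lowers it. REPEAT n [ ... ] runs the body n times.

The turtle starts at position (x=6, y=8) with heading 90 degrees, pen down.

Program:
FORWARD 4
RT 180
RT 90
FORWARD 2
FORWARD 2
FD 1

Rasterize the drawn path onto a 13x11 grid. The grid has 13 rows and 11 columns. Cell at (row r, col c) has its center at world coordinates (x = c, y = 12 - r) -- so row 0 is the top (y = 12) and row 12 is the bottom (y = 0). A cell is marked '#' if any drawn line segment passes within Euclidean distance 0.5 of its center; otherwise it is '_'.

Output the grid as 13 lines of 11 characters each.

Segment 0: (6,8) -> (6,12)
Segment 1: (6,12) -> (4,12)
Segment 2: (4,12) -> (2,12)
Segment 3: (2,12) -> (1,12)

Answer: _######____
______#____
______#____
______#____
______#____
___________
___________
___________
___________
___________
___________
___________
___________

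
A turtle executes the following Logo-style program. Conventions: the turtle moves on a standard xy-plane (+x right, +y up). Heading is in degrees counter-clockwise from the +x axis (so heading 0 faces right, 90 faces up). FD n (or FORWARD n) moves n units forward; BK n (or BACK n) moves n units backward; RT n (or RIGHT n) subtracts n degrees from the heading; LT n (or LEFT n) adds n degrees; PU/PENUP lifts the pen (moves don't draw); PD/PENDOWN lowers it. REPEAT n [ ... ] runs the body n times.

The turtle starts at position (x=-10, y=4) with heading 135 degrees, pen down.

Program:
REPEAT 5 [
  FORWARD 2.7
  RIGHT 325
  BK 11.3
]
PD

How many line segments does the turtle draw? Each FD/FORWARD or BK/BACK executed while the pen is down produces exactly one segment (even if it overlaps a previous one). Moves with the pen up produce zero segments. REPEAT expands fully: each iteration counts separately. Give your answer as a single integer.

Answer: 10

Derivation:
Executing turtle program step by step:
Start: pos=(-10,4), heading=135, pen down
REPEAT 5 [
  -- iteration 1/5 --
  FD 2.7: (-10,4) -> (-11.909,5.909) [heading=135, draw]
  RT 325: heading 135 -> 170
  BK 11.3: (-11.909,5.909) -> (-0.781,3.947) [heading=170, draw]
  -- iteration 2/5 --
  FD 2.7: (-0.781,3.947) -> (-3.44,4.416) [heading=170, draw]
  RT 325: heading 170 -> 205
  BK 11.3: (-3.44,4.416) -> (6.801,9.191) [heading=205, draw]
  -- iteration 3/5 --
  FD 2.7: (6.801,9.191) -> (4.354,8.05) [heading=205, draw]
  RT 325: heading 205 -> 240
  BK 11.3: (4.354,8.05) -> (10.004,17.836) [heading=240, draw]
  -- iteration 4/5 --
  FD 2.7: (10.004,17.836) -> (8.654,15.498) [heading=240, draw]
  RT 325: heading 240 -> 275
  BK 11.3: (8.654,15.498) -> (7.67,26.755) [heading=275, draw]
  -- iteration 5/5 --
  FD 2.7: (7.67,26.755) -> (7.905,24.065) [heading=275, draw]
  RT 325: heading 275 -> 310
  BK 11.3: (7.905,24.065) -> (0.641,32.722) [heading=310, draw]
]
PD: pen down
Final: pos=(0.641,32.722), heading=310, 10 segment(s) drawn
Segments drawn: 10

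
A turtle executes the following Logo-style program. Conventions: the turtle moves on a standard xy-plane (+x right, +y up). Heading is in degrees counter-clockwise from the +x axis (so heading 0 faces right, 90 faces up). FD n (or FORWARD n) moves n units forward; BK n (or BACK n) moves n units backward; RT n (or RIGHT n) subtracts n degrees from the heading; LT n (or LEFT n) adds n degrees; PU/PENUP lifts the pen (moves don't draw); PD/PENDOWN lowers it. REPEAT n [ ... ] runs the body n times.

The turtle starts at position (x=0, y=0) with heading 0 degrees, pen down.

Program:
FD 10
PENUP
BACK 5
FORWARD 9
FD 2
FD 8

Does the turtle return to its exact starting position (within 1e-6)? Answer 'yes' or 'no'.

Executing turtle program step by step:
Start: pos=(0,0), heading=0, pen down
FD 10: (0,0) -> (10,0) [heading=0, draw]
PU: pen up
BK 5: (10,0) -> (5,0) [heading=0, move]
FD 9: (5,0) -> (14,0) [heading=0, move]
FD 2: (14,0) -> (16,0) [heading=0, move]
FD 8: (16,0) -> (24,0) [heading=0, move]
Final: pos=(24,0), heading=0, 1 segment(s) drawn

Start position: (0, 0)
Final position: (24, 0)
Distance = 24; >= 1e-6 -> NOT closed

Answer: no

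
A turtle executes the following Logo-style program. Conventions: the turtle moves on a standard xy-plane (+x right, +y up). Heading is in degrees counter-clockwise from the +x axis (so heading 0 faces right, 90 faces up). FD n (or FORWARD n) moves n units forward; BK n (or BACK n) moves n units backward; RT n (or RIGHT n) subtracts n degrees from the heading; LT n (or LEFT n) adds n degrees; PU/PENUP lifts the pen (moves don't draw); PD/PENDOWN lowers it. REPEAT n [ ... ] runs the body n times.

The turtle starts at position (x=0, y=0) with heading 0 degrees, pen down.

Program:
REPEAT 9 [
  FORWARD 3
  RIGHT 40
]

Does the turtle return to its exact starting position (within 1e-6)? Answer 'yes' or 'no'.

Executing turtle program step by step:
Start: pos=(0,0), heading=0, pen down
REPEAT 9 [
  -- iteration 1/9 --
  FD 3: (0,0) -> (3,0) [heading=0, draw]
  RT 40: heading 0 -> 320
  -- iteration 2/9 --
  FD 3: (3,0) -> (5.298,-1.928) [heading=320, draw]
  RT 40: heading 320 -> 280
  -- iteration 3/9 --
  FD 3: (5.298,-1.928) -> (5.819,-4.883) [heading=280, draw]
  RT 40: heading 280 -> 240
  -- iteration 4/9 --
  FD 3: (5.819,-4.883) -> (4.319,-7.481) [heading=240, draw]
  RT 40: heading 240 -> 200
  -- iteration 5/9 --
  FD 3: (4.319,-7.481) -> (1.5,-8.507) [heading=200, draw]
  RT 40: heading 200 -> 160
  -- iteration 6/9 --
  FD 3: (1.5,-8.507) -> (-1.319,-7.481) [heading=160, draw]
  RT 40: heading 160 -> 120
  -- iteration 7/9 --
  FD 3: (-1.319,-7.481) -> (-2.819,-4.883) [heading=120, draw]
  RT 40: heading 120 -> 80
  -- iteration 8/9 --
  FD 3: (-2.819,-4.883) -> (-2.298,-1.928) [heading=80, draw]
  RT 40: heading 80 -> 40
  -- iteration 9/9 --
  FD 3: (-2.298,-1.928) -> (0,0) [heading=40, draw]
  RT 40: heading 40 -> 0
]
Final: pos=(0,0), heading=0, 9 segment(s) drawn

Start position: (0, 0)
Final position: (0, 0)
Distance = 0; < 1e-6 -> CLOSED

Answer: yes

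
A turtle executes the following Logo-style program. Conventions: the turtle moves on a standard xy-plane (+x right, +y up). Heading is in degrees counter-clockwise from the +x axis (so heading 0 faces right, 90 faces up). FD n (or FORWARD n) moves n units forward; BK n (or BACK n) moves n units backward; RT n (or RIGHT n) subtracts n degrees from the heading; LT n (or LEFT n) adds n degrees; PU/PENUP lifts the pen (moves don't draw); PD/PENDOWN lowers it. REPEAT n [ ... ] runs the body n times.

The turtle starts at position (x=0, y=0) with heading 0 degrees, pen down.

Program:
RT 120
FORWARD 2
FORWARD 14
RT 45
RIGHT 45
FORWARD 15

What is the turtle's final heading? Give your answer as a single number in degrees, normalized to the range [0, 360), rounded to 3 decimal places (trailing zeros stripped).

Answer: 150

Derivation:
Executing turtle program step by step:
Start: pos=(0,0), heading=0, pen down
RT 120: heading 0 -> 240
FD 2: (0,0) -> (-1,-1.732) [heading=240, draw]
FD 14: (-1,-1.732) -> (-8,-13.856) [heading=240, draw]
RT 45: heading 240 -> 195
RT 45: heading 195 -> 150
FD 15: (-8,-13.856) -> (-20.99,-6.356) [heading=150, draw]
Final: pos=(-20.99,-6.356), heading=150, 3 segment(s) drawn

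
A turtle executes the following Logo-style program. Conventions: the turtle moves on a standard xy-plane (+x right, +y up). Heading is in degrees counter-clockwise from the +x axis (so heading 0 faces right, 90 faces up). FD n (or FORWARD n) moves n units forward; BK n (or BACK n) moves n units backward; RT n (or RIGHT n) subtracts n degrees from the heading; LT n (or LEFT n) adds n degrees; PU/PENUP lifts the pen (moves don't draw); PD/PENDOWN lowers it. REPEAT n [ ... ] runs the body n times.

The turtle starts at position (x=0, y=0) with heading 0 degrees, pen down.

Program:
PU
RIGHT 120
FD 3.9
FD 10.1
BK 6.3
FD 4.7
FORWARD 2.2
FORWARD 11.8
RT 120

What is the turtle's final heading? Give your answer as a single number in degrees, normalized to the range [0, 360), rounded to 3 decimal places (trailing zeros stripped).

Answer: 120

Derivation:
Executing turtle program step by step:
Start: pos=(0,0), heading=0, pen down
PU: pen up
RT 120: heading 0 -> 240
FD 3.9: (0,0) -> (-1.95,-3.377) [heading=240, move]
FD 10.1: (-1.95,-3.377) -> (-7,-12.124) [heading=240, move]
BK 6.3: (-7,-12.124) -> (-3.85,-6.668) [heading=240, move]
FD 4.7: (-3.85,-6.668) -> (-6.2,-10.739) [heading=240, move]
FD 2.2: (-6.2,-10.739) -> (-7.3,-12.644) [heading=240, move]
FD 11.8: (-7.3,-12.644) -> (-13.2,-22.863) [heading=240, move]
RT 120: heading 240 -> 120
Final: pos=(-13.2,-22.863), heading=120, 0 segment(s) drawn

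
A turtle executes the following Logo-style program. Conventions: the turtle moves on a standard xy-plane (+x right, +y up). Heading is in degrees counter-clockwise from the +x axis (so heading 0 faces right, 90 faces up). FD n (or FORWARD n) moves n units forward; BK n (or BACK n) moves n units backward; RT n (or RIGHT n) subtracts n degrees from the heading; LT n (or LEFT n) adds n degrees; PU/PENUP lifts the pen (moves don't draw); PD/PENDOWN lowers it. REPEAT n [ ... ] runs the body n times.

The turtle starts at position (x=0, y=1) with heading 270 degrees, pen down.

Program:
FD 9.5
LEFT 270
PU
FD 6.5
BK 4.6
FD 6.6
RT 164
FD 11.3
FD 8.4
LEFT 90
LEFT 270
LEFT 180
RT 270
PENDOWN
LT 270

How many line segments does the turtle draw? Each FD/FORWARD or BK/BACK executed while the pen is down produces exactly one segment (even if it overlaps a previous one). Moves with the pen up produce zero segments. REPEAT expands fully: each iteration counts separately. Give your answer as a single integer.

Answer: 1

Derivation:
Executing turtle program step by step:
Start: pos=(0,1), heading=270, pen down
FD 9.5: (0,1) -> (0,-8.5) [heading=270, draw]
LT 270: heading 270 -> 180
PU: pen up
FD 6.5: (0,-8.5) -> (-6.5,-8.5) [heading=180, move]
BK 4.6: (-6.5,-8.5) -> (-1.9,-8.5) [heading=180, move]
FD 6.6: (-1.9,-8.5) -> (-8.5,-8.5) [heading=180, move]
RT 164: heading 180 -> 16
FD 11.3: (-8.5,-8.5) -> (2.362,-5.385) [heading=16, move]
FD 8.4: (2.362,-5.385) -> (10.437,-3.07) [heading=16, move]
LT 90: heading 16 -> 106
LT 270: heading 106 -> 16
LT 180: heading 16 -> 196
RT 270: heading 196 -> 286
PD: pen down
LT 270: heading 286 -> 196
Final: pos=(10.437,-3.07), heading=196, 1 segment(s) drawn
Segments drawn: 1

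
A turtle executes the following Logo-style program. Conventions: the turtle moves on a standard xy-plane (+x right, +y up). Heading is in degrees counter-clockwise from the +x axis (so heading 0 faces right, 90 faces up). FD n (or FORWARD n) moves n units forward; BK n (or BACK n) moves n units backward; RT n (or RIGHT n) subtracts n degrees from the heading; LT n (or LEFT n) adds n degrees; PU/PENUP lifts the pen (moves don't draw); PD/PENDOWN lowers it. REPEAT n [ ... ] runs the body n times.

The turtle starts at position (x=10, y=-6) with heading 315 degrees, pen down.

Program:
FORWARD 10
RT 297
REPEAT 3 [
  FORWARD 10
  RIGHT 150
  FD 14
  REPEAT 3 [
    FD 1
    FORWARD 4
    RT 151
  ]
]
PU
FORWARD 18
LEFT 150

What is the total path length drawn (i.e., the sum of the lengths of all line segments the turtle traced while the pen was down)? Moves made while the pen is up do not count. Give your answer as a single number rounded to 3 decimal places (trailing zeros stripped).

Executing turtle program step by step:
Start: pos=(10,-6), heading=315, pen down
FD 10: (10,-6) -> (17.071,-13.071) [heading=315, draw]
RT 297: heading 315 -> 18
REPEAT 3 [
  -- iteration 1/3 --
  FD 10: (17.071,-13.071) -> (26.582,-9.981) [heading=18, draw]
  RT 150: heading 18 -> 228
  FD 14: (26.582,-9.981) -> (17.214,-20.385) [heading=228, draw]
  REPEAT 3 [
    -- iteration 1/3 --
    FD 1: (17.214,-20.385) -> (16.545,-21.128) [heading=228, draw]
    FD 4: (16.545,-21.128) -> (13.868,-24.101) [heading=228, draw]
    RT 151: heading 228 -> 77
    -- iteration 2/3 --
    FD 1: (13.868,-24.101) -> (14.093,-23.126) [heading=77, draw]
    FD 4: (14.093,-23.126) -> (14.993,-19.229) [heading=77, draw]
    RT 151: heading 77 -> 286
    -- iteration 3/3 --
    FD 1: (14.993,-19.229) -> (15.269,-20.19) [heading=286, draw]
    FD 4: (15.269,-20.19) -> (16.371,-24.035) [heading=286, draw]
    RT 151: heading 286 -> 135
  ]
  -- iteration 2/3 --
  FD 10: (16.371,-24.035) -> (9.3,-16.964) [heading=135, draw]
  RT 150: heading 135 -> 345
  FD 14: (9.3,-16.964) -> (22.823,-20.588) [heading=345, draw]
  REPEAT 3 [
    -- iteration 1/3 --
    FD 1: (22.823,-20.588) -> (23.789,-20.846) [heading=345, draw]
    FD 4: (23.789,-20.846) -> (27.653,-21.882) [heading=345, draw]
    RT 151: heading 345 -> 194
    -- iteration 2/3 --
    FD 1: (27.653,-21.882) -> (26.682,-22.124) [heading=194, draw]
    FD 4: (26.682,-22.124) -> (22.801,-23.091) [heading=194, draw]
    RT 151: heading 194 -> 43
    -- iteration 3/3 --
    FD 1: (22.801,-23.091) -> (23.532,-22.409) [heading=43, draw]
    FD 4: (23.532,-22.409) -> (26.458,-19.681) [heading=43, draw]
    RT 151: heading 43 -> 252
  ]
  -- iteration 3/3 --
  FD 10: (26.458,-19.681) -> (23.368,-29.192) [heading=252, draw]
  RT 150: heading 252 -> 102
  FD 14: (23.368,-29.192) -> (20.457,-15.498) [heading=102, draw]
  REPEAT 3 [
    -- iteration 1/3 --
    FD 1: (20.457,-15.498) -> (20.249,-14.52) [heading=102, draw]
    FD 4: (20.249,-14.52) -> (19.417,-10.607) [heading=102, draw]
    RT 151: heading 102 -> 311
    -- iteration 2/3 --
    FD 1: (19.417,-10.607) -> (20.073,-11.362) [heading=311, draw]
    FD 4: (20.073,-11.362) -> (22.698,-14.381) [heading=311, draw]
    RT 151: heading 311 -> 160
    -- iteration 3/3 --
    FD 1: (22.698,-14.381) -> (21.758,-14.039) [heading=160, draw]
    FD 4: (21.758,-14.039) -> (17.999,-12.67) [heading=160, draw]
    RT 151: heading 160 -> 9
  ]
]
PU: pen up
FD 18: (17.999,-12.67) -> (35.778,-9.855) [heading=9, move]
LT 150: heading 9 -> 159
Final: pos=(35.778,-9.855), heading=159, 25 segment(s) drawn

Segment lengths:
  seg 1: (10,-6) -> (17.071,-13.071), length = 10
  seg 2: (17.071,-13.071) -> (26.582,-9.981), length = 10
  seg 3: (26.582,-9.981) -> (17.214,-20.385), length = 14
  seg 4: (17.214,-20.385) -> (16.545,-21.128), length = 1
  seg 5: (16.545,-21.128) -> (13.868,-24.101), length = 4
  seg 6: (13.868,-24.101) -> (14.093,-23.126), length = 1
  seg 7: (14.093,-23.126) -> (14.993,-19.229), length = 4
  seg 8: (14.993,-19.229) -> (15.269,-20.19), length = 1
  seg 9: (15.269,-20.19) -> (16.371,-24.035), length = 4
  seg 10: (16.371,-24.035) -> (9.3,-16.964), length = 10
  seg 11: (9.3,-16.964) -> (22.823,-20.588), length = 14
  seg 12: (22.823,-20.588) -> (23.789,-20.846), length = 1
  seg 13: (23.789,-20.846) -> (27.653,-21.882), length = 4
  seg 14: (27.653,-21.882) -> (26.682,-22.124), length = 1
  seg 15: (26.682,-22.124) -> (22.801,-23.091), length = 4
  seg 16: (22.801,-23.091) -> (23.532,-22.409), length = 1
  seg 17: (23.532,-22.409) -> (26.458,-19.681), length = 4
  seg 18: (26.458,-19.681) -> (23.368,-29.192), length = 10
  seg 19: (23.368,-29.192) -> (20.457,-15.498), length = 14
  seg 20: (20.457,-15.498) -> (20.249,-14.52), length = 1
  seg 21: (20.249,-14.52) -> (19.417,-10.607), length = 4
  seg 22: (19.417,-10.607) -> (20.073,-11.362), length = 1
  seg 23: (20.073,-11.362) -> (22.698,-14.381), length = 4
  seg 24: (22.698,-14.381) -> (21.758,-14.039), length = 1
  seg 25: (21.758,-14.039) -> (17.999,-12.67), length = 4
Total = 127

Answer: 127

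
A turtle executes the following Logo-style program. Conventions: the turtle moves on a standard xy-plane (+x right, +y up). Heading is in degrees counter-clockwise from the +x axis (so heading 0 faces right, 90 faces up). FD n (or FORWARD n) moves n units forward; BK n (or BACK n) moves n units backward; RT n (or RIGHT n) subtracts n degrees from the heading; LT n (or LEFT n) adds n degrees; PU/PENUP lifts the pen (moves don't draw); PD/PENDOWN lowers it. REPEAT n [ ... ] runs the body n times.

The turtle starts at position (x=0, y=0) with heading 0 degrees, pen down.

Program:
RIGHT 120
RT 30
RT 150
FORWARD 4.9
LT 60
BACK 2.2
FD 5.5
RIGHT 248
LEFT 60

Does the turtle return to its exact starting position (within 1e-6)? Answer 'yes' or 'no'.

Answer: no

Derivation:
Executing turtle program step by step:
Start: pos=(0,0), heading=0, pen down
RT 120: heading 0 -> 240
RT 30: heading 240 -> 210
RT 150: heading 210 -> 60
FD 4.9: (0,0) -> (2.45,4.244) [heading=60, draw]
LT 60: heading 60 -> 120
BK 2.2: (2.45,4.244) -> (3.55,2.338) [heading=120, draw]
FD 5.5: (3.55,2.338) -> (0.8,7.101) [heading=120, draw]
RT 248: heading 120 -> 232
LT 60: heading 232 -> 292
Final: pos=(0.8,7.101), heading=292, 3 segment(s) drawn

Start position: (0, 0)
Final position: (0.8, 7.101)
Distance = 7.146; >= 1e-6 -> NOT closed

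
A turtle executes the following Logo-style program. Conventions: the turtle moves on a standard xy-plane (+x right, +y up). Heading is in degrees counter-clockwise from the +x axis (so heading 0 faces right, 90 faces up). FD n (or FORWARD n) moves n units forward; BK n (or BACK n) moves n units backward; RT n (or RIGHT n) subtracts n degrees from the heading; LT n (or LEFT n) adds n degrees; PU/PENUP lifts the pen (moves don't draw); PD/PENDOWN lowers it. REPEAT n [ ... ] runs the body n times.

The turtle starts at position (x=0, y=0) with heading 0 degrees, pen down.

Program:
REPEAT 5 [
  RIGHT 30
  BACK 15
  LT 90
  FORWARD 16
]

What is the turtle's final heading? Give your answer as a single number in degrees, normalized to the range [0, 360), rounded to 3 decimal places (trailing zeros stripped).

Answer: 300

Derivation:
Executing turtle program step by step:
Start: pos=(0,0), heading=0, pen down
REPEAT 5 [
  -- iteration 1/5 --
  RT 30: heading 0 -> 330
  BK 15: (0,0) -> (-12.99,7.5) [heading=330, draw]
  LT 90: heading 330 -> 60
  FD 16: (-12.99,7.5) -> (-4.99,21.356) [heading=60, draw]
  -- iteration 2/5 --
  RT 30: heading 60 -> 30
  BK 15: (-4.99,21.356) -> (-17.981,13.856) [heading=30, draw]
  LT 90: heading 30 -> 120
  FD 16: (-17.981,13.856) -> (-25.981,27.713) [heading=120, draw]
  -- iteration 3/5 --
  RT 30: heading 120 -> 90
  BK 15: (-25.981,27.713) -> (-25.981,12.713) [heading=90, draw]
  LT 90: heading 90 -> 180
  FD 16: (-25.981,12.713) -> (-41.981,12.713) [heading=180, draw]
  -- iteration 4/5 --
  RT 30: heading 180 -> 150
  BK 15: (-41.981,12.713) -> (-28.99,5.213) [heading=150, draw]
  LT 90: heading 150 -> 240
  FD 16: (-28.99,5.213) -> (-36.99,-8.644) [heading=240, draw]
  -- iteration 5/5 --
  RT 30: heading 240 -> 210
  BK 15: (-36.99,-8.644) -> (-24,-1.144) [heading=210, draw]
  LT 90: heading 210 -> 300
  FD 16: (-24,-1.144) -> (-16,-15) [heading=300, draw]
]
Final: pos=(-16,-15), heading=300, 10 segment(s) drawn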